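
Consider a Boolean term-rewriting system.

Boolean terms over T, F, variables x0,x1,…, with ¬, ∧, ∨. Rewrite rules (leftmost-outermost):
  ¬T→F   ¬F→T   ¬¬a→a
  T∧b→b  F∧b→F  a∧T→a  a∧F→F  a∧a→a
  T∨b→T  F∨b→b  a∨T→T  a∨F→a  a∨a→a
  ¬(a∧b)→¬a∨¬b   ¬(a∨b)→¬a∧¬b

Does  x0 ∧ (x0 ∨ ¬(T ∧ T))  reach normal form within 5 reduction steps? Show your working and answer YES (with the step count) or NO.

Answer: YES — reaches normal form x0 in 5 ≤ 5 steps

Derivation:
  start: x0 ∧ (x0 ∨ ¬(T ∧ T))
  [1] x0 ∧ (x0 ∨ (¬T ∨ ¬T))
  [2] x0 ∧ (x0 ∨ ¬T)
  [3] x0 ∧ (x0 ∨ F)
  [4] x0 ∧ x0
  [5] x0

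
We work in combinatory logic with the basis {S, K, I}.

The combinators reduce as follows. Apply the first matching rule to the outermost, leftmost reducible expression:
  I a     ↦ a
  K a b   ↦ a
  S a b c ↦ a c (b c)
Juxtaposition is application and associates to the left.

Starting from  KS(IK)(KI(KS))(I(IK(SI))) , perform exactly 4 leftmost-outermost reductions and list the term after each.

  start: KS(IK)(KI(KS))(I(IK(SI)))
  →1  S(KI(KS))(I(IK(SI)))
  →2  SI(I(IK(SI)))
  →3  SI(IK(SI))
  →4  SI(K(SI))

Answer: after 4 steps: SI(K(SI))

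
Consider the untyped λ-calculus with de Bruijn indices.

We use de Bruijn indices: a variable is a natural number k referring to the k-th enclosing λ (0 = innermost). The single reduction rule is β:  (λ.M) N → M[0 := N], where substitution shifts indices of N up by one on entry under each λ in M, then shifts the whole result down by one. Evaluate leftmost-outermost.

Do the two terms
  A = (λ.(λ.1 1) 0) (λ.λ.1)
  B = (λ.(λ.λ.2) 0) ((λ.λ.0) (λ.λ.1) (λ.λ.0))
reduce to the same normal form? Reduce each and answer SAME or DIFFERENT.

Answer: DIFFERENT — A ⇓ λ.λ.λ.1, B ⇓ λ.λ.λ.0

Working:
Term A:
  start: (λ.(λ.1 1) 0) (λ.λ.1)
  [1] (λ.(λ.λ.1) (λ.λ.1)) (λ.λ.1)
  [2] (λ.λ.1) (λ.λ.1)
  [3] λ.λ.λ.1

Term B:
  start: (λ.(λ.λ.2) 0) ((λ.λ.0) (λ.λ.1) (λ.λ.0))
  [1] (λ.λ.(λ.λ.0) (λ.λ.1) (λ.λ.0)) ((λ.λ.0) (λ.λ.1) (λ.λ.0))
  [2] λ.(λ.λ.0) (λ.λ.1) (λ.λ.0)
  [3] λ.(λ.0) (λ.λ.0)
  [4] λ.λ.λ.0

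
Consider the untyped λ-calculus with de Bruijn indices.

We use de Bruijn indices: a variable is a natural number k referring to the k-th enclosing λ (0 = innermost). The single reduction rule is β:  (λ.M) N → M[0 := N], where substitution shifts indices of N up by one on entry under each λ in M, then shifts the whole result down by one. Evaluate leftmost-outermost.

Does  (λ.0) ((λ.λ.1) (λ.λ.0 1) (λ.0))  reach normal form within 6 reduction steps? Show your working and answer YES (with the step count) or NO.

  start: (λ.0) ((λ.λ.1) (λ.λ.0 1) (λ.0))
  [1] (λ.λ.1) (λ.λ.0 1) (λ.0)
  [2] (λ.λ.λ.0 1) (λ.0)
  [3] λ.λ.0 1

Answer: YES — reaches normal form λ.λ.0 1 in 3 ≤ 6 steps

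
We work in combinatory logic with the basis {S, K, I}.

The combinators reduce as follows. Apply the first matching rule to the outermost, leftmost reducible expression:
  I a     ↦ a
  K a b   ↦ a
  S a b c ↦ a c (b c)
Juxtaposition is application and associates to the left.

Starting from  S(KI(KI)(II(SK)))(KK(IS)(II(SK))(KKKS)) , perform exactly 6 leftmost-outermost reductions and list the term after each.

  start: S(KI(KI)(II(SK)))(KK(IS)(II(SK))(KKKS))
  step 1: S(I(II(SK)))(KK(IS)(II(SK))(KKKS))
  step 2: S(II(SK))(KK(IS)(II(SK))(KKKS))
  step 3: S(I(SK))(KK(IS)(II(SK))(KKKS))
  step 4: S(SK)(KK(IS)(II(SK))(KKKS))
  step 5: S(SK)(K(II(SK))(KKKS))
  step 6: S(SK)(II(SK))

Answer: after 6 steps: S(SK)(II(SK))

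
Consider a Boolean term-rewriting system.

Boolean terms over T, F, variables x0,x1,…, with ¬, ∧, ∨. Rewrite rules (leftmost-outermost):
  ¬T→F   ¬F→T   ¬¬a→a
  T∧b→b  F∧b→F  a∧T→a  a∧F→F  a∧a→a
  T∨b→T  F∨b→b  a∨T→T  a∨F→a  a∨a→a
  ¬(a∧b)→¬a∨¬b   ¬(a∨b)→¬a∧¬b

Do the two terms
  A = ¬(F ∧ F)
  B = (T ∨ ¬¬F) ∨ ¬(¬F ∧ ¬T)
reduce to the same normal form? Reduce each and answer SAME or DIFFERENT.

Answer: SAME — A ⇓ T, B ⇓ T

Reduction:
Term A:
  start: ¬(F ∧ F)
  →1  ¬F ∨ ¬F
  →2  ¬F
  →3  T

Term B:
  start: (T ∨ ¬¬F) ∨ ¬(¬F ∧ ¬T)
  →1  T ∨ ¬(¬F ∧ ¬T)
  →2  T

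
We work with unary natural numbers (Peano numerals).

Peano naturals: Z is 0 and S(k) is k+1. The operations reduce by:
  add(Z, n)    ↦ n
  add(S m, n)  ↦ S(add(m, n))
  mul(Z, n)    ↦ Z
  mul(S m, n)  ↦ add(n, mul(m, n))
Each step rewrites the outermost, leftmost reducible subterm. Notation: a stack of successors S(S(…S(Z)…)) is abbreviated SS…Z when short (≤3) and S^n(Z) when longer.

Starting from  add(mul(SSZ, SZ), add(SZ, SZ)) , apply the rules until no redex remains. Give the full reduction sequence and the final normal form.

Answer: normal form = S^4(Z)  (in 12 steps)

Derivation:
  start: add(mul(SSZ, SZ), add(SZ, SZ))
  [1] add(add(SZ, mul(SZ, SZ)), add(SZ, SZ))
  [2] add(S(add(Z, mul(SZ, SZ))), add(SZ, SZ))
  [3] S(add(add(Z, mul(SZ, SZ)), add(SZ, SZ)))
  [4] S(add(mul(SZ, SZ), add(SZ, SZ)))
  [5] S(add(add(SZ, mul(Z, SZ)), add(SZ, SZ)))
  [6] S(add(S(add(Z, mul(Z, SZ))), add(SZ, SZ)))
  [7] S(S(add(add(Z, mul(Z, SZ)), add(SZ, SZ))))
  [8] S(S(add(mul(Z, SZ), add(SZ, SZ))))
  [9] S(S(add(Z, add(SZ, SZ))))
  [10] S(S(add(SZ, SZ)))
  [11] S(S(S(add(Z, SZ))))
  [12] S^4(Z)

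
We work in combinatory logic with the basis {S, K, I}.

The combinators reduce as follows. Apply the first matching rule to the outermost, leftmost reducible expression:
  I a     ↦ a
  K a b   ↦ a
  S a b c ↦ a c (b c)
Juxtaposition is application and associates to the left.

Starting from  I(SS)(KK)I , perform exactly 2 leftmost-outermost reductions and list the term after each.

Answer: after 2 steps: SI(KKI)

Reduction:
  start: I(SS)(KK)I
  →1  SS(KK)I
  →2  SI(KKI)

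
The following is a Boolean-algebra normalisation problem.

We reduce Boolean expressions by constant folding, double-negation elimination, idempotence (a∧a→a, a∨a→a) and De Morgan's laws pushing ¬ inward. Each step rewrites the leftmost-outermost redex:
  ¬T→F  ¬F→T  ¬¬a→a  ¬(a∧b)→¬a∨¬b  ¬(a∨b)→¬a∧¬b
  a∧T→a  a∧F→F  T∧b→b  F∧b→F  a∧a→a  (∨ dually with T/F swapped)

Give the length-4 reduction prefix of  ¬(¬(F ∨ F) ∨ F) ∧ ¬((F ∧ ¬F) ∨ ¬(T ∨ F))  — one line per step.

Answer: after 4 steps: F ∧ ¬((F ∧ ¬F) ∨ ¬(T ∨ F))

Working:
  start: ¬(¬(F ∨ F) ∨ F) ∧ ¬((F ∧ ¬F) ∨ ¬(T ∨ F))
  [1] (¬¬(F ∨ F) ∧ ¬F) ∧ ¬((F ∧ ¬F) ∨ ¬(T ∨ F))
  [2] ((F ∨ F) ∧ ¬F) ∧ ¬((F ∧ ¬F) ∨ ¬(T ∨ F))
  [3] (F ∧ ¬F) ∧ ¬((F ∧ ¬F) ∨ ¬(T ∨ F))
  [4] F ∧ ¬((F ∧ ¬F) ∨ ¬(T ∨ F))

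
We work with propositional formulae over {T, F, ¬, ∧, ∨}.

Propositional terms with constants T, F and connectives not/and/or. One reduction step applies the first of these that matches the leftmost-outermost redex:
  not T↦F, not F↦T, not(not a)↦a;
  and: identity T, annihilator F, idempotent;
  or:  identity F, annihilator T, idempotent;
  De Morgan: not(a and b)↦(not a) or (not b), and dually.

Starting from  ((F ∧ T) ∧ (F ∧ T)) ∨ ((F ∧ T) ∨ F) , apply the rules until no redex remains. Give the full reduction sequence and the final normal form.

  start: ((F ∧ T) ∧ (F ∧ T)) ∨ ((F ∧ T) ∨ F)
  step 1: (F ∧ T) ∨ ((F ∧ T) ∨ F)
  step 2: F ∨ ((F ∧ T) ∨ F)
  step 3: (F ∧ T) ∨ F
  step 4: F ∧ T
  step 5: F

Answer: normal form = F  (in 5 steps)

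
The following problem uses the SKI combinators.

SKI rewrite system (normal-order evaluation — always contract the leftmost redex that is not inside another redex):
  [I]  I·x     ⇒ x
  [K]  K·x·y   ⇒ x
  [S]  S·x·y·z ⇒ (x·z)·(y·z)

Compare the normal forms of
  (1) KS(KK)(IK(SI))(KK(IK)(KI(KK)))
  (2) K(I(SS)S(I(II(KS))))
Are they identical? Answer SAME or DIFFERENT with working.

Answer: DIFFERENT — A ⇓ S(K(SI))(KI), B ⇓ K(S(KS)(S(KS)))

Reduction:
Term A:
  start: KS(KK)(IK(SI))(KK(IK)(KI(KK)))
  [1] S(IK(SI))(KK(IK)(KI(KK)))
  [2] S(K(SI))(KK(IK)(KI(KK)))
  [3] S(K(SI))(K(KI(KK)))
  [4] S(K(SI))(KI)

Term B:
  start: K(I(SS)S(I(II(KS))))
  [1] K(SSS(I(II(KS))))
  [2] K(S(I(II(KS)))(S(I(II(KS)))))
  [3] K(S(II(KS))(S(I(II(KS)))))
  [4] K(S(I(KS))(S(I(II(KS)))))
  [5] K(S(KS)(S(I(II(KS)))))
  [6] K(S(KS)(S(II(KS))))
  [7] K(S(KS)(S(I(KS))))
  [8] K(S(KS)(S(KS)))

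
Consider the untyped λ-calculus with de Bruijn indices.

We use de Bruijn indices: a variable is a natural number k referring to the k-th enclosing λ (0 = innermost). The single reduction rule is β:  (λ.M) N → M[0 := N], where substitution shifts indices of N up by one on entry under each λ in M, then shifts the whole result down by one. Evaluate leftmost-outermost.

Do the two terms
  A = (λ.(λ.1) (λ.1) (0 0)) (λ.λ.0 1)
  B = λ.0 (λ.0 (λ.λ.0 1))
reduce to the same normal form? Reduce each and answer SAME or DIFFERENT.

Answer: SAME — A ⇓ λ.0 (λ.0 (λ.λ.0 1)), B ⇓ λ.0 (λ.0 (λ.λ.0 1))

Reduction:
Term A:
  start: (λ.(λ.1) (λ.1) (0 0)) (λ.λ.0 1)
  step 1: (λ.λ.λ.0 1) (λ.λ.λ.0 1) ((λ.λ.0 1) (λ.λ.0 1))
  step 2: (λ.λ.0 1) ((λ.λ.0 1) (λ.λ.0 1))
  step 3: λ.0 ((λ.λ.0 1) (λ.λ.0 1))
  step 4: λ.0 (λ.0 (λ.λ.0 1))

Term B:
  start: λ.0 (λ.0 (λ.λ.0 1))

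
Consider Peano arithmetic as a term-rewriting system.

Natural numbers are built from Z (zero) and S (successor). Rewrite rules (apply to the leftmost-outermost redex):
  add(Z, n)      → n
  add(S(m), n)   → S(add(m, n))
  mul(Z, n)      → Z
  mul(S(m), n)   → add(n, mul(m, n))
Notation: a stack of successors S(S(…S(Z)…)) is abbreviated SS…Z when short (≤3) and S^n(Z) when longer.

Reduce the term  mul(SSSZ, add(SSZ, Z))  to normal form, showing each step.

Answer: normal form = S^6(Z)  (in 22 steps)

Reduction:
  start: mul(SSSZ, add(SSZ, Z))
  [1] add(add(SSZ, Z), mul(SSZ, add(SSZ, Z)))
  [2] add(S(add(SZ, Z)), mul(SSZ, add(SSZ, Z)))
  [3] S(add(add(SZ, Z), mul(SSZ, add(SSZ, Z))))
  [4] S(add(S(add(Z, Z)), mul(SSZ, add(SSZ, Z))))
  [5] S(S(add(add(Z, Z), mul(SSZ, add(SSZ, Z)))))
  [6] S(S(add(Z, mul(SSZ, add(SSZ, Z)))))
  [7] S(S(mul(SSZ, add(SSZ, Z))))
  [8] S(S(add(add(SSZ, Z), mul(SZ, add(SSZ, Z)))))
  [9] S(S(add(S(add(SZ, Z)), mul(SZ, add(SSZ, Z)))))
  [10] S(S(S(add(add(SZ, Z), mul(SZ, add(SSZ, Z))))))
  [11] S(S(S(add(S(add(Z, Z)), mul(SZ, add(SSZ, Z))))))
  [12] S(S(S(S(add(add(Z, Z), mul(SZ, add(SSZ, Z)))))))
  [13] S(S(S(S(add(Z, mul(SZ, add(SSZ, Z)))))))
  [14] S(S(S(S(mul(SZ, add(SSZ, Z))))))
  [15] S(S(S(S(add(add(SSZ, Z), mul(Z, add(SSZ, Z)))))))
  [16] S(S(S(S(add(S(add(SZ, Z)), mul(Z, add(SSZ, Z)))))))
  [17] S(S(S(S(S(add(add(SZ, Z), mul(Z, add(SSZ, Z))))))))
  [18] S(S(S(S(S(add(S(add(Z, Z)), mul(Z, add(SSZ, Z))))))))
  [19] S(S(S(S(S(S(add(add(Z, Z), mul(Z, add(SSZ, Z)))))))))
  [20] S(S(S(S(S(S(add(Z, mul(Z, add(SSZ, Z)))))))))
  [21] S(S(S(S(S(S(mul(Z, add(SSZ, Z))))))))
  [22] S^6(Z)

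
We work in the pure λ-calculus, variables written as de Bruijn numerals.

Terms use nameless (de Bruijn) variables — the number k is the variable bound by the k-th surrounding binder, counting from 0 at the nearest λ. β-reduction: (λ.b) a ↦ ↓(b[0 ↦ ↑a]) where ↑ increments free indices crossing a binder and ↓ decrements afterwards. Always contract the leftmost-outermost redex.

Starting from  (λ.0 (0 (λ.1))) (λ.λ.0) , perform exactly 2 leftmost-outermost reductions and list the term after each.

  start: (λ.0 (0 (λ.1))) (λ.λ.0)
  →1  (λ.λ.0) ((λ.λ.0) (λ.λ.λ.0))
  →2  λ.0

Answer: after 2 steps: λ.0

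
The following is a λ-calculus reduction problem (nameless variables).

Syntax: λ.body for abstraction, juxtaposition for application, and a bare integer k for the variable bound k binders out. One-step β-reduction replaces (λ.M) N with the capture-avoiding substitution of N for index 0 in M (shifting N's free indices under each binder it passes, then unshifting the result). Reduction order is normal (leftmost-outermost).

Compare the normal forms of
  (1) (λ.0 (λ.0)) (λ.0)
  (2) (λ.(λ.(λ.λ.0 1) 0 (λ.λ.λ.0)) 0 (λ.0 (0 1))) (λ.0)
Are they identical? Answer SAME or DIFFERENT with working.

Term A:
  start: (λ.0 (λ.0)) (λ.0)
  [1] (λ.0) (λ.0)
  [2] λ.0

Term B:
  start: (λ.(λ.(λ.λ.0 1) 0 (λ.λ.λ.0)) 0 (λ.0 (0 1))) (λ.0)
  [1] (λ.(λ.λ.0 1) 0 (λ.λ.λ.0)) (λ.0) (λ.0 (0 (λ.0)))
  [2] (λ.λ.0 1) (λ.0) (λ.λ.λ.0) (λ.0 (0 (λ.0)))
  [3] (λ.0 (λ.0)) (λ.λ.λ.0) (λ.0 (0 (λ.0)))
  [4] (λ.λ.λ.0) (λ.0) (λ.0 (0 (λ.0)))
  [5] (λ.λ.0) (λ.0 (0 (λ.0)))
  [6] λ.0

Answer: SAME — A ⇓ λ.0, B ⇓ λ.0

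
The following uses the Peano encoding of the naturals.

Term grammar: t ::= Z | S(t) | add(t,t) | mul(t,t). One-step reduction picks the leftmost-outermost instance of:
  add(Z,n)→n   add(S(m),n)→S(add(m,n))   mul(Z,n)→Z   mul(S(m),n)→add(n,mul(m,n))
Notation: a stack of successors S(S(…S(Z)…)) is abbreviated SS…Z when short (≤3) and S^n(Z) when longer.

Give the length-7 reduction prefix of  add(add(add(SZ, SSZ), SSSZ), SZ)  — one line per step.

Answer: after 7 steps: S(S(add(S(add(Z, SSSZ)), SZ)))

Derivation:
  start: add(add(add(SZ, SSZ), SSSZ), SZ)
  [1] add(add(S(add(Z, SSZ)), SSSZ), SZ)
  [2] add(S(add(add(Z, SSZ), SSSZ)), SZ)
  [3] S(add(add(add(Z, SSZ), SSSZ), SZ))
  [4] S(add(add(SSZ, SSSZ), SZ))
  [5] S(add(S(add(SZ, SSSZ)), SZ))
  [6] S(S(add(add(SZ, SSSZ), SZ)))
  [7] S(S(add(S(add(Z, SSSZ)), SZ)))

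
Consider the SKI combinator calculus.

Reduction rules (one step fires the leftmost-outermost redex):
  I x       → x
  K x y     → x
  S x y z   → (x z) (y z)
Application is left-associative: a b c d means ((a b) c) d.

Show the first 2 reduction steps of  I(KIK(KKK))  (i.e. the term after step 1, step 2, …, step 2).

  start: I(KIK(KKK))
  [1] KIK(KKK)
  [2] I(KKK)

Answer: after 2 steps: I(KKK)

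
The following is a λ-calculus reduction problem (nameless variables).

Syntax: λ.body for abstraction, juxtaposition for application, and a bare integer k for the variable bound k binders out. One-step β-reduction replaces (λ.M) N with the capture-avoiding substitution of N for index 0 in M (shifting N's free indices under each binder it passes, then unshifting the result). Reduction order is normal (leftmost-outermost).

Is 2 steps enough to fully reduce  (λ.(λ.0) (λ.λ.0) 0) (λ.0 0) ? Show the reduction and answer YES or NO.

Answer: NO — after 2 steps the term is (λ.λ.0) (λ.0 0), not yet normal

Working:
  start: (λ.(λ.0) (λ.λ.0) 0) (λ.0 0)
  step 1: (λ.0) (λ.λ.0) (λ.0 0)
  step 2: (λ.λ.0) (λ.0 0)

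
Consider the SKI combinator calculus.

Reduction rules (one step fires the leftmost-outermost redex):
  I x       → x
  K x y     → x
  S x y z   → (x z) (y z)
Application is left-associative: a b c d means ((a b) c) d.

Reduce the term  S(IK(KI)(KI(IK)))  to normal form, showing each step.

Answer: normal form = S(KI)  (in 2 steps)

Derivation:
  start: S(IK(KI)(KI(IK)))
  →1  S(K(KI)(KI(IK)))
  →2  S(KI)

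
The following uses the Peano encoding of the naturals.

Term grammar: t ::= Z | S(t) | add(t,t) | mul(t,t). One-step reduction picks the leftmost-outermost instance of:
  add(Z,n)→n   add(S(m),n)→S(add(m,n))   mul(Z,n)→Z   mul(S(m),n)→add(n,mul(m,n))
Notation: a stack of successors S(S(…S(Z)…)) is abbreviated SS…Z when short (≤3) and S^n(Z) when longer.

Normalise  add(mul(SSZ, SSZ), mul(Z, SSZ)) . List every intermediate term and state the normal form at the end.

Answer: normal form = S^4(Z)  (in 15 steps)

Reduction:
  start: add(mul(SSZ, SSZ), mul(Z, SSZ))
  [1] add(add(SSZ, mul(SZ, SSZ)), mul(Z, SSZ))
  [2] add(S(add(SZ, mul(SZ, SSZ))), mul(Z, SSZ))
  [3] S(add(add(SZ, mul(SZ, SSZ)), mul(Z, SSZ)))
  [4] S(add(S(add(Z, mul(SZ, SSZ))), mul(Z, SSZ)))
  [5] S(S(add(add(Z, mul(SZ, SSZ)), mul(Z, SSZ))))
  [6] S(S(add(mul(SZ, SSZ), mul(Z, SSZ))))
  [7] S(S(add(add(SSZ, mul(Z, SSZ)), mul(Z, SSZ))))
  [8] S(S(add(S(add(SZ, mul(Z, SSZ))), mul(Z, SSZ))))
  [9] S(S(S(add(add(SZ, mul(Z, SSZ)), mul(Z, SSZ)))))
  [10] S(S(S(add(S(add(Z, mul(Z, SSZ))), mul(Z, SSZ)))))
  [11] S(S(S(S(add(add(Z, mul(Z, SSZ)), mul(Z, SSZ))))))
  [12] S(S(S(S(add(mul(Z, SSZ), mul(Z, SSZ))))))
  [13] S(S(S(S(add(Z, mul(Z, SSZ))))))
  [14] S(S(S(S(mul(Z, SSZ)))))
  [15] S^4(Z)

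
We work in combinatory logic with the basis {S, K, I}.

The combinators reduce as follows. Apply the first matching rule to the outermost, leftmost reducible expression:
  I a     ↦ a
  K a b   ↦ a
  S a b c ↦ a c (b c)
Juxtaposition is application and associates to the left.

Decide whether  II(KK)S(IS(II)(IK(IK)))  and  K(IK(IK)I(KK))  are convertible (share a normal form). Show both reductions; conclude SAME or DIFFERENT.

Term A:
  start: II(KK)S(IS(II)(IK(IK)))
  step 1: I(KK)S(IS(II)(IK(IK)))
  step 2: KKS(IS(II)(IK(IK)))
  step 3: K(IS(II)(IK(IK)))
  step 4: K(S(II)(IK(IK)))
  step 5: K(SI(IK(IK)))
  step 6: K(SI(K(IK)))
  step 7: K(SI(KK))

Term B:
  start: K(IK(IK)I(KK))
  step 1: K(K(IK)I(KK))
  step 2: K(IK(KK))
  step 3: K(K(KK))

Answer: DIFFERENT — A ⇓ K(SI(KK)), B ⇓ K(K(KK))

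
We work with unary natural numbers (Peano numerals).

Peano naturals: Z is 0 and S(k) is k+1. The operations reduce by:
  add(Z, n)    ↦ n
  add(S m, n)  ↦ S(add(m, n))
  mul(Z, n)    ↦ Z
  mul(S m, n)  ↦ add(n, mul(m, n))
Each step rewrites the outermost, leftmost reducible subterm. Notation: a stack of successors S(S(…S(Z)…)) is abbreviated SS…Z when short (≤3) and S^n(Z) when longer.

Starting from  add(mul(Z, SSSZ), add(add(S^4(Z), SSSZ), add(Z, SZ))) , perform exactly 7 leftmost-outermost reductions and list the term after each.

  start: add(mul(Z, SSSZ), add(add(S^4(Z), SSSZ), add(Z, SZ)))
  →1  add(Z, add(add(S^4(Z), SSSZ), add(Z, SZ)))
  →2  add(add(S^4(Z), SSSZ), add(Z, SZ))
  →3  add(S(add(SSSZ, SSSZ)), add(Z, SZ))
  →4  S(add(add(SSSZ, SSSZ), add(Z, SZ)))
  →5  S(add(S(add(SSZ, SSSZ)), add(Z, SZ)))
  →6  S(S(add(add(SSZ, SSSZ), add(Z, SZ))))
  →7  S(S(add(S(add(SZ, SSSZ)), add(Z, SZ))))

Answer: after 7 steps: S(S(add(S(add(SZ, SSSZ)), add(Z, SZ))))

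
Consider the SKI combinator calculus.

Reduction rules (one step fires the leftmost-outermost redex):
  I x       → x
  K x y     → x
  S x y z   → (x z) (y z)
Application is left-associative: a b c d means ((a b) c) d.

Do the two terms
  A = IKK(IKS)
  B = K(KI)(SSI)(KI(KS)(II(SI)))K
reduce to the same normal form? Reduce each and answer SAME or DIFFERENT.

Answer: SAME — A ⇓ K, B ⇓ K

Working:
Term A:
  start: IKK(IKS)
  →1  KK(IKS)
  →2  K

Term B:
  start: K(KI)(SSI)(KI(KS)(II(SI)))K
  →1  KI(KI(KS)(II(SI)))K
  →2  IK
  →3  K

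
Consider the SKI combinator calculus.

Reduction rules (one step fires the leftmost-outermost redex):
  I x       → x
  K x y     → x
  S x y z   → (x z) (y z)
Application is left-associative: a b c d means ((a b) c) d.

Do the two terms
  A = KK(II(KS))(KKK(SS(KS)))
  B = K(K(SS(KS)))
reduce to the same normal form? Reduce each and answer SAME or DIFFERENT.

Answer: SAME — A ⇓ K(K(SS(KS))), B ⇓ K(K(SS(KS)))

Working:
Term A:
  start: KK(II(KS))(KKK(SS(KS)))
  step 1: K(KKK(SS(KS)))
  step 2: K(K(SS(KS)))

Term B:
  start: K(K(SS(KS)))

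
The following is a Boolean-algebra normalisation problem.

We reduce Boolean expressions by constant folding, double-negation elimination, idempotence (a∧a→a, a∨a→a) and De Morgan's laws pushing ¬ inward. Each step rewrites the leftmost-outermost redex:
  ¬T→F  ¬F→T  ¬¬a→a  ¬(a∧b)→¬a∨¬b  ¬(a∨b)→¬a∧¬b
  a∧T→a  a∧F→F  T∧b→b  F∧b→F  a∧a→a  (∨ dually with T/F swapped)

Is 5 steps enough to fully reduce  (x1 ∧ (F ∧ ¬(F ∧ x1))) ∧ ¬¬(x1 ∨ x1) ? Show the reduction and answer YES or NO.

  start: (x1 ∧ (F ∧ ¬(F ∧ x1))) ∧ ¬¬(x1 ∨ x1)
  [1] (x1 ∧ F) ∧ ¬¬(x1 ∨ x1)
  [2] F ∧ ¬¬(x1 ∨ x1)
  [3] F

Answer: YES — reaches normal form F in 3 ≤ 5 steps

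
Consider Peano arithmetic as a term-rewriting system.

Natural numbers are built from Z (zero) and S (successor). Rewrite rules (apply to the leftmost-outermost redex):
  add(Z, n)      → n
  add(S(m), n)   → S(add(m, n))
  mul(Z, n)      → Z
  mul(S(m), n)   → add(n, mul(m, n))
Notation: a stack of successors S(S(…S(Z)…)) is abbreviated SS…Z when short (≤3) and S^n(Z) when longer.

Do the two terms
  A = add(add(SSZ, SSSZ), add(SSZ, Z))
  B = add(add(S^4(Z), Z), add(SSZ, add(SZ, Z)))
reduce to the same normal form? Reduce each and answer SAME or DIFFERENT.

Answer: SAME — A ⇓ S^7(Z), B ⇓ S^7(Z)

Reduction:
Term A:
  start: add(add(SSZ, SSSZ), add(SSZ, Z))
  →1  add(S(add(SZ, SSSZ)), add(SSZ, Z))
  →2  S(add(add(SZ, SSSZ), add(SSZ, Z)))
  →3  S(add(S(add(Z, SSSZ)), add(SSZ, Z)))
  →4  S(S(add(add(Z, SSSZ), add(SSZ, Z))))
  →5  S(S(add(SSSZ, add(SSZ, Z))))
  →6  S(S(S(add(SSZ, add(SSZ, Z)))))
  →7  S(S(S(S(add(SZ, add(SSZ, Z))))))
  →8  S(S(S(S(S(add(Z, add(SSZ, Z)))))))
  →9  S(S(S(S(S(add(SSZ, Z))))))
  →10  S(S(S(S(S(S(add(SZ, Z)))))))
  →11  S(S(S(S(S(S(S(add(Z, Z))))))))
  →12  S^7(Z)

Term B:
  start: add(add(S^4(Z), Z), add(SSZ, add(SZ, Z)))
  →1  add(S(add(SSSZ, Z)), add(SSZ, add(SZ, Z)))
  →2  S(add(add(SSSZ, Z), add(SSZ, add(SZ, Z))))
  →3  S(add(S(add(SSZ, Z)), add(SSZ, add(SZ, Z))))
  →4  S(S(add(add(SSZ, Z), add(SSZ, add(SZ, Z)))))
  →5  S(S(add(S(add(SZ, Z)), add(SSZ, add(SZ, Z)))))
  →6  S(S(S(add(add(SZ, Z), add(SSZ, add(SZ, Z))))))
  →7  S(S(S(add(S(add(Z, Z)), add(SSZ, add(SZ, Z))))))
  →8  S(S(S(S(add(add(Z, Z), add(SSZ, add(SZ, Z)))))))
  →9  S(S(S(S(add(Z, add(SSZ, add(SZ, Z)))))))
  →10  S(S(S(S(add(SSZ, add(SZ, Z))))))
  →11  S(S(S(S(S(add(SZ, add(SZ, Z)))))))
  →12  S(S(S(S(S(S(add(Z, add(SZ, Z))))))))
  →13  S(S(S(S(S(S(add(SZ, Z)))))))
  →14  S(S(S(S(S(S(S(add(Z, Z))))))))
  →15  S^7(Z)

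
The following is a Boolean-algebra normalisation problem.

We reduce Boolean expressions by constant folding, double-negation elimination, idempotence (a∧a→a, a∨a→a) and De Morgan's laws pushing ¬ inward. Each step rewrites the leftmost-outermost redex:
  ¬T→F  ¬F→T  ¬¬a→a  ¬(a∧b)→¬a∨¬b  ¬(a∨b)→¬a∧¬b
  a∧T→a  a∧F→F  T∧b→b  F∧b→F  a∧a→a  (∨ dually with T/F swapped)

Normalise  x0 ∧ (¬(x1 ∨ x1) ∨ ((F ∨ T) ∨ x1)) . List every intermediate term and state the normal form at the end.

  start: x0 ∧ (¬(x1 ∨ x1) ∨ ((F ∨ T) ∨ x1))
  step 1: x0 ∧ ((¬x1 ∧ ¬x1) ∨ ((F ∨ T) ∨ x1))
  step 2: x0 ∧ (¬x1 ∨ ((F ∨ T) ∨ x1))
  step 3: x0 ∧ (¬x1 ∨ (T ∨ x1))
  step 4: x0 ∧ (¬x1 ∨ T)
  step 5: x0 ∧ T
  step 6: x0

Answer: normal form = x0  (in 6 steps)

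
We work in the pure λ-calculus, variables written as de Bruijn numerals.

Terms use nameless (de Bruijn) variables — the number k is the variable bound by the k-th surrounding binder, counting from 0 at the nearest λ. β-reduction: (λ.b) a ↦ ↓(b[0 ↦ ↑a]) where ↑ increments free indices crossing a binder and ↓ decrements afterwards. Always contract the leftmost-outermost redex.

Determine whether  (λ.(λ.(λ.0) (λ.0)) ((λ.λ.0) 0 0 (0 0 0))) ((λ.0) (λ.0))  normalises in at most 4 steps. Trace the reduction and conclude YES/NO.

  start: (λ.(λ.(λ.0) (λ.0)) ((λ.λ.0) 0 0 (0 0 0))) ((λ.0) (λ.0))
  [1] (λ.(λ.0) (λ.0)) ((λ.λ.0) ((λ.0) (λ.0)) ((λ.0) (λ.0)) ((λ.0) (λ.0) ((λ.0) (λ.0)) ((λ.0) (λ.0))))
  [2] (λ.0) (λ.0)
  [3] λ.0

Answer: YES — reaches normal form λ.0 in 3 ≤ 4 steps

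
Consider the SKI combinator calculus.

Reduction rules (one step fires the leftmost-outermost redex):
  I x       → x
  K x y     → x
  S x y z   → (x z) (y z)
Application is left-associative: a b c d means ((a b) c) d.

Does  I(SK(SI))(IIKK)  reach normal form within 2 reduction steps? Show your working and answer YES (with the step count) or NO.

  start: I(SK(SI))(IIKK)
  →1  SK(SI)(IIKK)
  →2  K(IIKK)(SI(IIKK))

Answer: NO — after 2 steps the term is K(IIKK)(SI(IIKK)), not yet normal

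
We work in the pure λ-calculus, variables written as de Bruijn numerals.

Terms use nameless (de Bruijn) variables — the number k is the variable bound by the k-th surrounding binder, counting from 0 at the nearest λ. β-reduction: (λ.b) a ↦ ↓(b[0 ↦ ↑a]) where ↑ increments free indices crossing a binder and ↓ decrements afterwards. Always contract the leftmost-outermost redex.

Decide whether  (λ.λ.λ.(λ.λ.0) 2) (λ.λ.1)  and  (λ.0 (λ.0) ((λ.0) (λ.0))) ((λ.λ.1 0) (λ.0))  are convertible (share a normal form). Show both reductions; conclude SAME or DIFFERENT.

Answer: DIFFERENT — A ⇓ λ.λ.λ.0, B ⇓ λ.0

Derivation:
Term A:
  start: (λ.λ.λ.(λ.λ.0) 2) (λ.λ.1)
  [1] λ.λ.(λ.λ.0) (λ.λ.1)
  [2] λ.λ.λ.0

Term B:
  start: (λ.0 (λ.0) ((λ.0) (λ.0))) ((λ.λ.1 0) (λ.0))
  [1] (λ.λ.1 0) (λ.0) (λ.0) ((λ.0) (λ.0))
  [2] (λ.(λ.0) 0) (λ.0) ((λ.0) (λ.0))
  [3] (λ.0) (λ.0) ((λ.0) (λ.0))
  [4] (λ.0) ((λ.0) (λ.0))
  [5] (λ.0) (λ.0)
  [6] λ.0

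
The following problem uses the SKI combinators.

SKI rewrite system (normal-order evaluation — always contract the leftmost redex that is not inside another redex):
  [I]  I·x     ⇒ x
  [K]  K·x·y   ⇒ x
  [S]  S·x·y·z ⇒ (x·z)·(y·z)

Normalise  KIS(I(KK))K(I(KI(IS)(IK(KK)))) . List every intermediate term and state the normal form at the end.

Answer: normal form = K(K(KK))  (in 8 steps)

Working:
  start: KIS(I(KK))K(I(KI(IS)(IK(KK))))
  [1] I(I(KK))K(I(KI(IS)(IK(KK))))
  [2] I(KK)K(I(KI(IS)(IK(KK))))
  [3] KKK(I(KI(IS)(IK(KK))))
  [4] K(I(KI(IS)(IK(KK))))
  [5] K(KI(IS)(IK(KK)))
  [6] K(I(IK(KK)))
  [7] K(IK(KK))
  [8] K(K(KK))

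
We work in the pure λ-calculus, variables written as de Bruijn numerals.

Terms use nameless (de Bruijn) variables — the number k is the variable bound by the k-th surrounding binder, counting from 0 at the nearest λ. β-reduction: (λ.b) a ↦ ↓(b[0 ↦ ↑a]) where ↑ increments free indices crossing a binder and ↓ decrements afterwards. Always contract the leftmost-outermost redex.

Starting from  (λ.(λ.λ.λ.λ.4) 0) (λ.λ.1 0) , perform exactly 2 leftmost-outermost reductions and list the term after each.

  start: (λ.(λ.λ.λ.λ.4) 0) (λ.λ.1 0)
  step 1: (λ.λ.λ.λ.λ.λ.1 0) (λ.λ.1 0)
  step 2: λ.λ.λ.λ.λ.1 0

Answer: after 2 steps: λ.λ.λ.λ.λ.1 0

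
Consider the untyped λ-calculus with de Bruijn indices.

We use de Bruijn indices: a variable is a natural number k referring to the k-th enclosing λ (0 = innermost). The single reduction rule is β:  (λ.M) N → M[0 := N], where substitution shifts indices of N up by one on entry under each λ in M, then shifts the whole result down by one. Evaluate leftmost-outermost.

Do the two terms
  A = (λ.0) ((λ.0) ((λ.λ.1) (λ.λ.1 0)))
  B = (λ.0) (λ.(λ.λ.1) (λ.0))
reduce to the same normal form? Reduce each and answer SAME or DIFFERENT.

Answer: DIFFERENT — A ⇓ λ.λ.λ.1 0, B ⇓ λ.λ.λ.0

Working:
Term A:
  start: (λ.0) ((λ.0) ((λ.λ.1) (λ.λ.1 0)))
  step 1: (λ.0) ((λ.λ.1) (λ.λ.1 0))
  step 2: (λ.λ.1) (λ.λ.1 0)
  step 3: λ.λ.λ.1 0

Term B:
  start: (λ.0) (λ.(λ.λ.1) (λ.0))
  step 1: λ.(λ.λ.1) (λ.0)
  step 2: λ.λ.λ.0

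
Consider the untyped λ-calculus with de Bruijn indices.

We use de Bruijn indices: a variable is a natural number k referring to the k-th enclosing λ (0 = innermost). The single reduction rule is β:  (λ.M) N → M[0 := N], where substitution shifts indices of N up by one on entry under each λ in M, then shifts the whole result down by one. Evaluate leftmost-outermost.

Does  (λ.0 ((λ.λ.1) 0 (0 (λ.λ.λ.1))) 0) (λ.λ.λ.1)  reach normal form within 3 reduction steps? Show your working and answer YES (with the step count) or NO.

Answer: YES — reaches normal form λ.λ.λ.λ.1 in 3 ≤ 3 steps

Derivation:
  start: (λ.0 ((λ.λ.1) 0 (0 (λ.λ.λ.1))) 0) (λ.λ.λ.1)
  →1  (λ.λ.λ.1) ((λ.λ.1) (λ.λ.λ.1) ((λ.λ.λ.1) (λ.λ.λ.1))) (λ.λ.λ.1)
  →2  (λ.λ.1) (λ.λ.λ.1)
  →3  λ.λ.λ.λ.1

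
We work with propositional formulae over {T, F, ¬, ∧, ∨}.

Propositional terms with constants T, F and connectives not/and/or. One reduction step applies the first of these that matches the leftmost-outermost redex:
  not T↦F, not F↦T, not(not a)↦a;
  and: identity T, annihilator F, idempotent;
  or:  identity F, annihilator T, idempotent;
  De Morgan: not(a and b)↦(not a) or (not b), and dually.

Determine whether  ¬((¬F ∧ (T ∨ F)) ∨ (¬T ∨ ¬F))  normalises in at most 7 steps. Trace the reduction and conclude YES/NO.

  start: ¬((¬F ∧ (T ∨ F)) ∨ (¬T ∨ ¬F))
  →1  ¬(¬F ∧ (T ∨ F)) ∧ ¬(¬T ∨ ¬F)
  →2  (¬¬F ∨ ¬(T ∨ F)) ∧ ¬(¬T ∨ ¬F)
  →3  (F ∨ ¬(T ∨ F)) ∧ ¬(¬T ∨ ¬F)
  →4  ¬(T ∨ F) ∧ ¬(¬T ∨ ¬F)
  →5  (¬T ∧ ¬F) ∧ ¬(¬T ∨ ¬F)
  →6  (F ∧ ¬F) ∧ ¬(¬T ∨ ¬F)
  →7  F ∧ ¬(¬T ∨ ¬F)

Answer: NO — after 7 steps the term is F ∧ ¬(¬T ∨ ¬F), not yet normal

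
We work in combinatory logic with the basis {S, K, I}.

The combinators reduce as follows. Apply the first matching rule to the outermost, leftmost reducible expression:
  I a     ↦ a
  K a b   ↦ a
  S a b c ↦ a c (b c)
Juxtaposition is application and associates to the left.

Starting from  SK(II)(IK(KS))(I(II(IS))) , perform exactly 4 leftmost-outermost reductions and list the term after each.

Answer: after 4 steps: KS

Reduction:
  start: SK(II)(IK(KS))(I(II(IS)))
  step 1: K(IK(KS))(II(IK(KS)))(I(II(IS)))
  step 2: IK(KS)(I(II(IS)))
  step 3: K(KS)(I(II(IS)))
  step 4: KS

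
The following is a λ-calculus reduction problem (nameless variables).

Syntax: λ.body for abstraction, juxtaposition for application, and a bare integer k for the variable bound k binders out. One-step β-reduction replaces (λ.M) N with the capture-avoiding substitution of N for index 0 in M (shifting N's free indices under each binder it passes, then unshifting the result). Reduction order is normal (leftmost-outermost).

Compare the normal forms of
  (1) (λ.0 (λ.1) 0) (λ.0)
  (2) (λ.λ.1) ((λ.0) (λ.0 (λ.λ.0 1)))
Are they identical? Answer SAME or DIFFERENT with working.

Answer: DIFFERENT — A ⇓ λ.0, B ⇓ λ.λ.0 (λ.λ.0 1)

Reduction:
Term A:
  start: (λ.0 (λ.1) 0) (λ.0)
  step 1: (λ.0) (λ.λ.0) (λ.0)
  step 2: (λ.λ.0) (λ.0)
  step 3: λ.0

Term B:
  start: (λ.λ.1) ((λ.0) (λ.0 (λ.λ.0 1)))
  step 1: λ.(λ.0) (λ.0 (λ.λ.0 1))
  step 2: λ.λ.0 (λ.λ.0 1)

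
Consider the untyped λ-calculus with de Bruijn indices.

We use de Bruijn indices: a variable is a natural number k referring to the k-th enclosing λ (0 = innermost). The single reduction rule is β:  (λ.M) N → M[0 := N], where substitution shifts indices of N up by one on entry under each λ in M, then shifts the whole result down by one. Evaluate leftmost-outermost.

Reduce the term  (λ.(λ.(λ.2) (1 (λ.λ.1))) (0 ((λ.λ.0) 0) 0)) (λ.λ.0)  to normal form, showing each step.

  start: (λ.(λ.(λ.2) (1 (λ.λ.1))) (0 ((λ.λ.0) 0) 0)) (λ.λ.0)
  step 1: (λ.(λ.λ.λ.0) ((λ.λ.0) (λ.λ.1))) ((λ.λ.0) ((λ.λ.0) (λ.λ.0)) (λ.λ.0))
  step 2: (λ.λ.λ.0) ((λ.λ.0) (λ.λ.1))
  step 3: λ.λ.0

Answer: normal form = λ.λ.0  (in 3 steps)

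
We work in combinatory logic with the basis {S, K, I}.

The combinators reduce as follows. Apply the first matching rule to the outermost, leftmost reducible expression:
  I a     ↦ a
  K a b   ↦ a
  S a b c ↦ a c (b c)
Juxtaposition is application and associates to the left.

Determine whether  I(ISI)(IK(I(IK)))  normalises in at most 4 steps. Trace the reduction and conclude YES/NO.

Answer: NO — after 4 steps the term is SI(K(IK)), not yet normal

Working:
  start: I(ISI)(IK(I(IK)))
  step 1: ISI(IK(I(IK)))
  step 2: SI(IK(I(IK)))
  step 3: SI(K(I(IK)))
  step 4: SI(K(IK))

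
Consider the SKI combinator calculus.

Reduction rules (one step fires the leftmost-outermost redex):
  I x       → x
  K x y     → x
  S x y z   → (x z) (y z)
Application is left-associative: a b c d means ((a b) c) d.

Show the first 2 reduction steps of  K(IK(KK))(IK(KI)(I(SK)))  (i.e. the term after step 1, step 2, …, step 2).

Answer: after 2 steps: K(KK)

Derivation:
  start: K(IK(KK))(IK(KI)(I(SK)))
  step 1: IK(KK)
  step 2: K(KK)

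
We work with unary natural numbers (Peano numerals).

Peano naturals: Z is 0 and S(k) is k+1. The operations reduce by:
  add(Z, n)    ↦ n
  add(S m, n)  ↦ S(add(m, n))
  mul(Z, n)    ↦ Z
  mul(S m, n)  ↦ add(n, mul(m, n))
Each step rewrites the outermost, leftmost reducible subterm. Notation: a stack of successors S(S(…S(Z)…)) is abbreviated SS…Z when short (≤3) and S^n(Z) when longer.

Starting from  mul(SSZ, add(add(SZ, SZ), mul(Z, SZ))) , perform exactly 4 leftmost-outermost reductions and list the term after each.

  start: mul(SSZ, add(add(SZ, SZ), mul(Z, SZ)))
  step 1: add(add(add(SZ, SZ), mul(Z, SZ)), mul(SZ, add(add(SZ, SZ), mul(Z, SZ))))
  step 2: add(add(S(add(Z, SZ)), mul(Z, SZ)), mul(SZ, add(add(SZ, SZ), mul(Z, SZ))))
  step 3: add(S(add(add(Z, SZ), mul(Z, SZ))), mul(SZ, add(add(SZ, SZ), mul(Z, SZ))))
  step 4: S(add(add(add(Z, SZ), mul(Z, SZ)), mul(SZ, add(add(SZ, SZ), mul(Z, SZ)))))

Answer: after 4 steps: S(add(add(add(Z, SZ), mul(Z, SZ)), mul(SZ, add(add(SZ, SZ), mul(Z, SZ)))))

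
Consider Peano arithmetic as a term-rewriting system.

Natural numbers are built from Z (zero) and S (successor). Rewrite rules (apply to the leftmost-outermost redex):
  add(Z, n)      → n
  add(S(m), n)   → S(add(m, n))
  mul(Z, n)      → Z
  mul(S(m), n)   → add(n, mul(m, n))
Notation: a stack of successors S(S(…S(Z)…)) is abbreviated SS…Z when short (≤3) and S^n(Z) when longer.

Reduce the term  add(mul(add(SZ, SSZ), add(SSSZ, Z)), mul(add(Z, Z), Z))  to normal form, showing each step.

  start: add(mul(add(SZ, SSZ), add(SSSZ, Z)), mul(add(Z, Z), Z))
  step 1: add(mul(S(add(Z, SSZ)), add(SSSZ, Z)), mul(add(Z, Z), Z))
  step 2: add(add(add(SSSZ, Z), mul(add(Z, SSZ), add(SSSZ, Z))), mul(add(Z, Z), Z))
  step 3: add(add(S(add(SSZ, Z)), mul(add(Z, SSZ), add(SSSZ, Z))), mul(add(Z, Z), Z))
  step 4: add(S(add(add(SSZ, Z), mul(add(Z, SSZ), add(SSSZ, Z)))), mul(add(Z, Z), Z))
  step 5: S(add(add(add(SSZ, Z), mul(add(Z, SSZ), add(SSSZ, Z))), mul(add(Z, Z), Z)))
  step 6: S(add(add(S(add(SZ, Z)), mul(add(Z, SSZ), add(SSSZ, Z))), mul(add(Z, Z), Z)))
  step 7: S(add(S(add(add(SZ, Z), mul(add(Z, SSZ), add(SSSZ, Z)))), mul(add(Z, Z), Z)))
  step 8: S(S(add(add(add(SZ, Z), mul(add(Z, SSZ), add(SSSZ, Z))), mul(add(Z, Z), Z))))
  step 9: S(S(add(add(S(add(Z, Z)), mul(add(Z, SSZ), add(SSSZ, Z))), mul(add(Z, Z), Z))))
  step 10: S(S(add(S(add(add(Z, Z), mul(add(Z, SSZ), add(SSSZ, Z)))), mul(add(Z, Z), Z))))
  step 11: S(S(S(add(add(add(Z, Z), mul(add(Z, SSZ), add(SSSZ, Z))), mul(add(Z, Z), Z)))))
  step 12: S(S(S(add(add(Z, mul(add(Z, SSZ), add(SSSZ, Z))), mul(add(Z, Z), Z)))))
  step 13: S(S(S(add(mul(add(Z, SSZ), add(SSSZ, Z)), mul(add(Z, Z), Z)))))
  step 14: S(S(S(add(mul(SSZ, add(SSSZ, Z)), mul(add(Z, Z), Z)))))
  step 15: S(S(S(add(add(add(SSSZ, Z), mul(SZ, add(SSSZ, Z))), mul(add(Z, Z), Z)))))
  step 16: S(S(S(add(add(S(add(SSZ, Z)), mul(SZ, add(SSSZ, Z))), mul(add(Z, Z), Z)))))
  step 17: S(S(S(add(S(add(add(SSZ, Z), mul(SZ, add(SSSZ, Z)))), mul(add(Z, Z), Z)))))
  step 18: S(S(S(S(add(add(add(SSZ, Z), mul(SZ, add(SSSZ, Z))), mul(add(Z, Z), Z))))))
  step 19: S(S(S(S(add(add(S(add(SZ, Z)), mul(SZ, add(SSSZ, Z))), mul(add(Z, Z), Z))))))
  step 20: S(S(S(S(add(S(add(add(SZ, Z), mul(SZ, add(SSSZ, Z)))), mul(add(Z, Z), Z))))))
  step 21: S(S(S(S(S(add(add(add(SZ, Z), mul(SZ, add(SSSZ, Z))), mul(add(Z, Z), Z)))))))
  step 22: S(S(S(S(S(add(add(S(add(Z, Z)), mul(SZ, add(SSSZ, Z))), mul(add(Z, Z), Z)))))))
  step 23: S(S(S(S(S(add(S(add(add(Z, Z), mul(SZ, add(SSSZ, Z)))), mul(add(Z, Z), Z)))))))
  step 24: S(S(S(S(S(S(add(add(add(Z, Z), mul(SZ, add(SSSZ, Z))), mul(add(Z, Z), Z))))))))
  step 25: S(S(S(S(S(S(add(add(Z, mul(SZ, add(SSSZ, Z))), mul(add(Z, Z), Z))))))))
  step 26: S(S(S(S(S(S(add(mul(SZ, add(SSSZ, Z)), mul(add(Z, Z), Z))))))))
  step 27: S(S(S(S(S(S(add(add(add(SSSZ, Z), mul(Z, add(SSSZ, Z))), mul(add(Z, Z), Z))))))))
  step 28: S(S(S(S(S(S(add(add(S(add(SSZ, Z)), mul(Z, add(SSSZ, Z))), mul(add(Z, Z), Z))))))))
  step 29: S(S(S(S(S(S(add(S(add(add(SSZ, Z), mul(Z, add(SSSZ, Z)))), mul(add(Z, Z), Z))))))))
  step 30: S(S(S(S(S(S(S(add(add(add(SSZ, Z), mul(Z, add(SSSZ, Z))), mul(add(Z, Z), Z)))))))))
  step 31: S(S(S(S(S(S(S(add(add(S(add(SZ, Z)), mul(Z, add(SSSZ, Z))), mul(add(Z, Z), Z)))))))))
  step 32: S(S(S(S(S(S(S(add(S(add(add(SZ, Z), mul(Z, add(SSSZ, Z)))), mul(add(Z, Z), Z)))))))))
  step 33: S(S(S(S(S(S(S(S(add(add(add(SZ, Z), mul(Z, add(SSSZ, Z))), mul(add(Z, Z), Z))))))))))
  step 34: S(S(S(S(S(S(S(S(add(add(S(add(Z, Z)), mul(Z, add(SSSZ, Z))), mul(add(Z, Z), Z))))))))))
  step 35: S(S(S(S(S(S(S(S(add(S(add(add(Z, Z), mul(Z, add(SSSZ, Z)))), mul(add(Z, Z), Z))))))))))
  step 36: S(S(S(S(S(S(S(S(S(add(add(add(Z, Z), mul(Z, add(SSSZ, Z))), mul(add(Z, Z), Z)))))))))))
  step 37: S(S(S(S(S(S(S(S(S(add(add(Z, mul(Z, add(SSSZ, Z))), mul(add(Z, Z), Z)))))))))))
  step 38: S(S(S(S(S(S(S(S(S(add(mul(Z, add(SSSZ, Z)), mul(add(Z, Z), Z)))))))))))
  step 39: S(S(S(S(S(S(S(S(S(add(Z, mul(add(Z, Z), Z)))))))))))
  step 40: S(S(S(S(S(S(S(S(S(mul(add(Z, Z), Z))))))))))
  step 41: S(S(S(S(S(S(S(S(S(mul(Z, Z))))))))))
  step 42: S^9(Z)

Answer: normal form = S^9(Z)  (in 42 steps)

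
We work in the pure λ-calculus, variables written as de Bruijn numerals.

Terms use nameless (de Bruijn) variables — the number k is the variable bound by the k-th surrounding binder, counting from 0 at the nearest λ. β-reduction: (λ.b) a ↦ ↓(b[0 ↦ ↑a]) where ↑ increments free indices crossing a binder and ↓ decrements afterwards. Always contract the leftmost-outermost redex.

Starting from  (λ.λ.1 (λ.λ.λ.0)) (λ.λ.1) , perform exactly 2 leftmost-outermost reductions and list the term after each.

  start: (λ.λ.1 (λ.λ.λ.0)) (λ.λ.1)
  step 1: λ.(λ.λ.1) (λ.λ.λ.0)
  step 2: λ.λ.λ.λ.λ.0

Answer: after 2 steps: λ.λ.λ.λ.λ.0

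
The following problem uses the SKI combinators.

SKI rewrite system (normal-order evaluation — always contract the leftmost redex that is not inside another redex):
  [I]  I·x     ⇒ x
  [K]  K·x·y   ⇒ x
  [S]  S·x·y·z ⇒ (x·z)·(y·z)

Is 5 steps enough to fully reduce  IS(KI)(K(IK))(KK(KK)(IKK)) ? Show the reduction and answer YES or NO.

  start: IS(KI)(K(IK))(KK(KK)(IKK))
  step 1: S(KI)(K(IK))(KK(KK)(IKK))
  step 2: KI(KK(KK)(IKK))(K(IK)(KK(KK)(IKK)))
  step 3: I(K(IK)(KK(KK)(IKK)))
  step 4: K(IK)(KK(KK)(IKK))
  step 5: IK

Answer: NO — after 5 steps the term is IK, not yet normal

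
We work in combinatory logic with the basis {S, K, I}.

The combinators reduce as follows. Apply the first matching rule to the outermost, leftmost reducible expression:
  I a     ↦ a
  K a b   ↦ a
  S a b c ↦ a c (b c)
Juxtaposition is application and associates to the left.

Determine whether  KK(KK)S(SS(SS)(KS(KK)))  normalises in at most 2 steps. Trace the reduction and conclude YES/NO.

Answer: YES — reaches normal form S in 2 ≤ 2 steps

Reduction:
  start: KK(KK)S(SS(SS)(KS(KK)))
  →1  KS(SS(SS)(KS(KK)))
  →2  S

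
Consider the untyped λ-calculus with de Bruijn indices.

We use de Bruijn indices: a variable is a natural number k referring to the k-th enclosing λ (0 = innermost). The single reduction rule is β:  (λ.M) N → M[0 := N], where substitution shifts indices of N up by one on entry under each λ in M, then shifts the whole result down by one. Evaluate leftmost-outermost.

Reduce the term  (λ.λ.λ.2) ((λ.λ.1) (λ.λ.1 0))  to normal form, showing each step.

Answer: normal form = λ.λ.λ.λ.λ.1 0  (in 2 steps)

Reduction:
  start: (λ.λ.λ.2) ((λ.λ.1) (λ.λ.1 0))
  step 1: λ.λ.(λ.λ.1) (λ.λ.1 0)
  step 2: λ.λ.λ.λ.λ.1 0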